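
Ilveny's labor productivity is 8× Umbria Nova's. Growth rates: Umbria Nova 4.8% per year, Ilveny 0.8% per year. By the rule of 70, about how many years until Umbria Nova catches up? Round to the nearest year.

≈ 53 years

Umbria Nova gains on Ilveny at 4.8% − 0.8% = 4 points a year.
At that relative rate the gap halves every 70/4 ≈ 17.50 years.
An 8× gap closes after 3 halvings: 3 × 17.50 ≈ 53 years.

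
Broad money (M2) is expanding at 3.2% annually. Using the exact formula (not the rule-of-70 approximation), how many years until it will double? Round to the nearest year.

t = ln(2) / ln(1 + 0.032) = 0.6931 / 0.031499 ≈ 22.00.
≈ 22 years.

22 years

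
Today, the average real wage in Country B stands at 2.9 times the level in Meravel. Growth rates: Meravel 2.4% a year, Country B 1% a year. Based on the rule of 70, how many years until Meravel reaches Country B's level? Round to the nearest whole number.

77 years

What matters is the difference: 1.4 pp.
Rule of 70 on the gap: the ratio halves every 70/1.4 ≈ 50.00 years.
A 2.9 times gap takes log₂(2.9) ≈ 1.54 halvings to close: 1.54 × 50.00 ≈ 77 years.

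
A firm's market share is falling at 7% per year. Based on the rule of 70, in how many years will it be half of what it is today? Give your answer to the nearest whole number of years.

Falling at 7%, it halves about every 70/7 = 10.00 years.

about 10 years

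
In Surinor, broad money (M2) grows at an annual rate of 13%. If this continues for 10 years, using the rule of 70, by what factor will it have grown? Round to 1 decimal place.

about 3.6 times

Doubles every ≈ 5.38 years (70/13).
10 years is 1.86 doublings; 2^1.86 ≈ 3.6×.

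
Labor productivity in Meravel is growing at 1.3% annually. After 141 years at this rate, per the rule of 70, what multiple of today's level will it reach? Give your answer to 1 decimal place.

Doubling time ≈ 70/1.3 = 53.85 years.
141 years / 53.85 ≈ 2.62 doublings → factor 2^2.62 ≈ 6.1.

roughly 6.1 times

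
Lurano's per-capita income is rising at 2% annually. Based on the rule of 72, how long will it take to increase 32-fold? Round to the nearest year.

At 2% it doubles every 72/2 ≈ 36.00 years.
Getting to 32× needs 5 doublings: 5 × 36.00 ≈ 180 years.

≈ 180 years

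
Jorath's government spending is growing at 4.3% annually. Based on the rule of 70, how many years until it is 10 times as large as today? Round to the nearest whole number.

approximately 54 years

One doubling takes 70/4.3 = 16.28 years.
Reaching 10× takes log₂(10) ≈ 3.32 doublings.
3.32 × 16.28 ≈ 54 years.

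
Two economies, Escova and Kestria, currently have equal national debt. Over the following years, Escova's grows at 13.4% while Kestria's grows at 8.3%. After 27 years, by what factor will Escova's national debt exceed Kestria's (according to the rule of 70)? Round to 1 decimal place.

3.9 times

Only the 5.1-point difference matters.
70/5.1 ≈ 13.73 years per doubling of the ratio; 27 years gives 1.97 doublings, so ≈ 3.9×.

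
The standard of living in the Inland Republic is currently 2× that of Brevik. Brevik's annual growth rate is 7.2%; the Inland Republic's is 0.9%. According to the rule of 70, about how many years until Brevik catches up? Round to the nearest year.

about 11 years

What matters is the difference: 6.3 pp.
Rule of 70 on the gap: the ratio halves every 70/6.3 ≈ 11.11 years.
A 2× gap closes after 1 halving: 1 × 11.11 ≈ 11 years.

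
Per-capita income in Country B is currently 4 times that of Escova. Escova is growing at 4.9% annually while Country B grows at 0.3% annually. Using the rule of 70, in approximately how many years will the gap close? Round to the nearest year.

approximately 30 years

What matters is the difference: 4.6 pp.
Rule of 70 on the gap: the ratio halves every 70/4.6 ≈ 15.22 years.
A 4 times gap closes after 2 halvings: 2 × 15.22 ≈ 30 years.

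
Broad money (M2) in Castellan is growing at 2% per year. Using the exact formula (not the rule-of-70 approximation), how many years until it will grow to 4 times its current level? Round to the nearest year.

t = ln(4) / ln(1 + 0.02) = 1.3863 / 0.019803 ≈ 70.00.
≈ 70 years.

70 years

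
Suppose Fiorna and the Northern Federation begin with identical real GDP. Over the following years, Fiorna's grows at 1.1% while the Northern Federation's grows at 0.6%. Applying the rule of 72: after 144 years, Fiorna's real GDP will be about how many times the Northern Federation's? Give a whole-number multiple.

Rate gap = 1.1% − 0.6% = 0.5 points.
The ratio doubles every 72/0.5 ≈ 144.00 years.
144/144.00 ≈ 1.00 doublings → ratio ≈ 2^1.00 ≈ 2.

about 2 times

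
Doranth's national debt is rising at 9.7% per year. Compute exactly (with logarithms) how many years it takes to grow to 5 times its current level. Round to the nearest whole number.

t = ln(5) / ln(1 + 0.097) = 1.6094 / 0.092579 ≈ 17.38.
≈ 17 years.

17 years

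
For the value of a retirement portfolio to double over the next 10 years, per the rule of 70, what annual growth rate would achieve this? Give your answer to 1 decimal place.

70 / 10 ≈ 7.00, so about 7.0% annually.

7.0% annually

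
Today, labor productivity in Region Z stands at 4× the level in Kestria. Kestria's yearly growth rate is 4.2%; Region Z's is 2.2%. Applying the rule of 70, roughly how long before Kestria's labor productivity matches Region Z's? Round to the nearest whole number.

The growth-rate gap is 4.2% − 2.2% = 2 percentage points.
So the ratio between them halves every 70/2 ≈ 35.00 years.
A 4× gap closes after 2 halvings: 2 × 35.00 ≈ 70 years.

around 70 years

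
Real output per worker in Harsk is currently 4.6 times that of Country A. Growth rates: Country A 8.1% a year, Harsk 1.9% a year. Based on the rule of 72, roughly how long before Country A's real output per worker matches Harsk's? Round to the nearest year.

around 26 years

Country A gains on Harsk at 8.1% − 1.9% = 6.2 points a year.
At that relative rate the gap halves every 72/6.2 ≈ 11.61 years.
A 4.6 times gap takes log₂(4.6) ≈ 2.20 halvings to close: 2.20 × 11.61 ≈ 26 years.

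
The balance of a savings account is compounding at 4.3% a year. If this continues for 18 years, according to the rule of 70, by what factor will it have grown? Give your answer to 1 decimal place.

Doubles every ≈ 16.28 years (70/4.3).
18 years is 1.11 doublings; 2^1.11 ≈ 2.2×.

2.2 times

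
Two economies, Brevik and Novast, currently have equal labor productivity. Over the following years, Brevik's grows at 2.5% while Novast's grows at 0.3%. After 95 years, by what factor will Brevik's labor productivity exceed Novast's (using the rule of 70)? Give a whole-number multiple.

Only the 2.2-point difference matters.
70/2.2 ≈ 31.82 years per doubling of the ratio; 95 years gives 2.99 doublings, so ≈ 8×.

approximately 8 times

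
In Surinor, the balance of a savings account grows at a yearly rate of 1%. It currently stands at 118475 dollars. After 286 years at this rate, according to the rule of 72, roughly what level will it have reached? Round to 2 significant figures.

It doubles every 72/1 ≈ 72.00 years, so 286 years is 3.97 doublings.
2^3.97 ≈ 15.67; 118475 × 15.67 ≈ 1900000 dollars.

approximately 1900000 dollars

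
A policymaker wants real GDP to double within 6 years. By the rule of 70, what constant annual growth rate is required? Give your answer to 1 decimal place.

about 11.7%

70 / 6 ≈ 11.67, so about 11.7% a year.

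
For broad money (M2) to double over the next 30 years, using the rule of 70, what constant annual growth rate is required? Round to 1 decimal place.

70 / 30 ≈ 2.33, so about 2.3% a year.

about 2.3%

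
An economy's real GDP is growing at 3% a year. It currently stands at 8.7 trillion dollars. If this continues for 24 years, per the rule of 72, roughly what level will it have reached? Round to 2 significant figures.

about 17 trillion dollars

It doubles every 72/3 ≈ 24.00 years, so 24 years is 1.00 doublings.
2^1.00 ≈ 2.00; 8.7 × 2.00 ≈ 17 trillion dollars.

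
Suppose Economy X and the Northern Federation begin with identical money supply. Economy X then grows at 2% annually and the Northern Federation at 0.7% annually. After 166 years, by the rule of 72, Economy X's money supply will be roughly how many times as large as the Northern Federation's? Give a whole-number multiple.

roughly 8 times

Economy X pulls ahead at 1.3 pp per year, so the ratio doubles every 72/1.3 ≈ 55.38 years.
In 166 years that's 3.00 doublings: 2^3.00 ≈ 8.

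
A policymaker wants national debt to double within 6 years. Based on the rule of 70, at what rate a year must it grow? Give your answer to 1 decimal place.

around 11.7%

70 / 6 ≈ 11.67, so about 11.7% a year.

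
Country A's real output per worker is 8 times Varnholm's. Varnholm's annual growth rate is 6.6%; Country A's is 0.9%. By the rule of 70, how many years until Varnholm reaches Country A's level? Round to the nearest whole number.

37 years

What matters is the difference: 5.7 pp.
Rule of 70 on the gap: the ratio halves every 70/5.7 ≈ 12.28 years.
An 8 times gap closes after 3 halvings: 3 × 12.28 ≈ 37 years.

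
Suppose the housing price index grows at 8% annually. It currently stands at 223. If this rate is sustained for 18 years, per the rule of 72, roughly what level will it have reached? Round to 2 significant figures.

It doubles every 72/8 ≈ 9.00 years, so 18 years is 2.00 doublings.
2^2.00 ≈ 4.00; 223 × 4.00 ≈ 890.

890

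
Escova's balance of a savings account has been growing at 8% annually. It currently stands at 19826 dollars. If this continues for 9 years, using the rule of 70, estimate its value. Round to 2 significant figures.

It doubles every 70/8 ≈ 8.75 years, so 9 years is 1.03 doublings.
2^1.03 ≈ 2.04; 19826 × 2.04 ≈ 40000 dollars.

roughly 40000 dollars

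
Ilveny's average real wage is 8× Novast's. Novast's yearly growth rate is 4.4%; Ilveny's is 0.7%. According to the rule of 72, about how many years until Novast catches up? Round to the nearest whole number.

about 58 years

What matters is the difference: 3.7 pp.
Rule of 72 on the gap: the ratio halves every 72/3.7 ≈ 19.46 years.
An 8× gap closes after 3 halvings: 3 × 19.46 ≈ 58 years.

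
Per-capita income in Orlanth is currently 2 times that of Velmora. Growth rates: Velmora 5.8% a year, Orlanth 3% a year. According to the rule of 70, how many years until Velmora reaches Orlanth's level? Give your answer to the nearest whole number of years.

Velmora gains on Orlanth at 5.8% − 3% = 2.8 points a year.
At that relative rate the gap halves every 70/2.8 ≈ 25.00 years.
A 2 times gap closes after 1 halving: 1 × 25.00 ≈ 25 years.

roughly 25 years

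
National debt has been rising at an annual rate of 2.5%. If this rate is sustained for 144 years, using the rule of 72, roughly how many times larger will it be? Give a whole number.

At 2.5% one doubling takes ≈ 28.80 years; 144 years is 5 of them, so ×32.

≈ 32 times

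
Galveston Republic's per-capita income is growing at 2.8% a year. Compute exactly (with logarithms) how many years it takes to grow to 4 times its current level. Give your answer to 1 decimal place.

t = ln(4) / ln(1 + 0.028) = 1.3863 / 0.027615 ≈ 50.20.

50.2 years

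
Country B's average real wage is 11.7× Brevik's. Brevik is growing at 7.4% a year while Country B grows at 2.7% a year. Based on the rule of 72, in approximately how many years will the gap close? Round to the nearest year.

The growth-rate gap is 7.4% − 2.7% = 4.7 percentage points.
So the ratio between them halves every 72/4.7 ≈ 15.32 years.
An 11.7× gap takes log₂(11.7) ≈ 3.55 halvings to close: 3.55 × 15.32 ≈ 54 years.

roughly 54 years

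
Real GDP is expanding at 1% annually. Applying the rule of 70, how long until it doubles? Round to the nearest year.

≈ 70 years

70/1 ≈ 70.00, so it doubles roughly every 70 years.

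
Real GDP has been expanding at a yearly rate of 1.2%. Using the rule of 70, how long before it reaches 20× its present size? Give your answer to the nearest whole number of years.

252 years

At 1.2% it doubles every 70/1.2 ≈ 58.33 years.
20× is log₂ 20 ≈ 4.32 doublings, so ≈ 4.32 × 58.33 = 252 years.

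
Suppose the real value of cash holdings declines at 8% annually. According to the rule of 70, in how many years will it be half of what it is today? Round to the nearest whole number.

approximately 9 years

The rule works in reverse for decay: 70/8 ≈ 8.75 years to halve.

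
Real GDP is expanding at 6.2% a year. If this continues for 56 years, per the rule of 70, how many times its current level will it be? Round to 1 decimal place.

Doubling time ≈ 70/6.2 = 11.29 years.
56 years / 11.29 ≈ 4.96 doublings → factor 2^4.96 ≈ 31.1.

roughly 31.1 times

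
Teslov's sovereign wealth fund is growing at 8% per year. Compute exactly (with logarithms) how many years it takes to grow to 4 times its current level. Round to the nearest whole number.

t = ln(4) / ln(1 + 0.08) = 1.3863 / 0.076961 ≈ 18.01.
≈ 18 years.

18 years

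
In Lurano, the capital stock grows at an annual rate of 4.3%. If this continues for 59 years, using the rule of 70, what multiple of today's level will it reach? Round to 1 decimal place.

approximately 12.3 times

Doubles every ≈ 16.28 years (70/4.3).
59 years is 3.62 doublings; 2^3.62 ≈ 12.3×.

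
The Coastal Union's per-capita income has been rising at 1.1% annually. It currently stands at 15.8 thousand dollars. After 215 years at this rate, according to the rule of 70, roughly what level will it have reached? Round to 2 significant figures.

approximately 160 thousand dollars

Doubling time ≈ 70/1.1 = 63.64 years.
215 years is 215/63.64 ≈ 3.38 doublings, a factor of 2^3.38 ≈ 10.41.
15.8 × 10.41 ≈ 160 thousand dollars.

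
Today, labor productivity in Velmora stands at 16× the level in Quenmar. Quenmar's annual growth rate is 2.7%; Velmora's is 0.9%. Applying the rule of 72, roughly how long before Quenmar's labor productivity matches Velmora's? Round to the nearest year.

160 years

Quenmar gains on Velmora at 2.7% − 0.9% = 1.8 points a year.
At that relative rate the gap halves every 72/1.8 ≈ 40.00 years.
A 16× gap closes after 4 halvings: 4 × 40.00 ≈ 160 years.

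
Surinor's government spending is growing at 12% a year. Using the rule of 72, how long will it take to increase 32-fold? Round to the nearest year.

Doubling time ≈ 72/12 = 6.00 years.
Getting to 32× needs 5 doublings: 5 × 6.00 ≈ 30 years.

around 30 years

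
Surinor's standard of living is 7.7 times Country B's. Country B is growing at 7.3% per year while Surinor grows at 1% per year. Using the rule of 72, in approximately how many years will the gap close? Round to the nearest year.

approximately 34 years

The growth-rate gap is 7.3% − 1% = 6.3 percentage points.
So the ratio between them halves every 72/6.3 ≈ 11.43 years.
A 7.7 times gap takes log₂(7.7) ≈ 2.94 halvings to close: 2.94 × 11.43 ≈ 34 years.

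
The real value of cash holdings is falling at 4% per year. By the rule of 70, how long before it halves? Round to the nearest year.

The rule works in reverse for decay: 70/4 ≈ 17.50 years to halve.

about 18 years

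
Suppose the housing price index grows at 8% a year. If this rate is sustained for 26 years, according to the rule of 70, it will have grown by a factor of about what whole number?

approximately 8 times

70/8 ≈ 8.75 years per doubling.
26 years fits 3 doublings: 2^3 = 8.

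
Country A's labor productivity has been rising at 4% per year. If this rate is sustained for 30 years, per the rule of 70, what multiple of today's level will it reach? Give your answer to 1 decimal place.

Doubling time ≈ 70/4 = 17.50 years.
30 years / 17.50 ≈ 1.71 doublings → factor 2^1.71 ≈ 3.3.

around 3.3 times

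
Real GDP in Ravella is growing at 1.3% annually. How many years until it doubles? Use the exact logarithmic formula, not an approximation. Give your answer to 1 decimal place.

53.7 years

t = ln(2) / ln(1 + 0.013) = 0.6931 / 0.012916 ≈ 53.66.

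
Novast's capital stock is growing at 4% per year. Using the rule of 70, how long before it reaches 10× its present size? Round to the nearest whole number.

around 58 years

One doubling takes 70/4 = 17.50 years.
10× is log₂ 10 ≈ 3.32 doublings, so ≈ 3.32 × 17.50 = 58 years.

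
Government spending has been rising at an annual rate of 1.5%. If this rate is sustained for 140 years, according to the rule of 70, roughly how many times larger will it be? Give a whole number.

around 8 times

70/1.5 ≈ 46.67 years per doubling.
140 years fits 3 doublings: 2^3 = 8.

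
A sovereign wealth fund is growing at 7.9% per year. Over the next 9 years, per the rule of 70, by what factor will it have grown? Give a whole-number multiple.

2 times

70/7.9 ≈ 8.86 years per doubling.
9 years fits 1 doubling: 2^1 = 2.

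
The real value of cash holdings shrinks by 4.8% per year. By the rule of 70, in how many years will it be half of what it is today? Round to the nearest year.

15 years

Falling at 4.8%, it halves about every 70/4.8 = 14.58 years.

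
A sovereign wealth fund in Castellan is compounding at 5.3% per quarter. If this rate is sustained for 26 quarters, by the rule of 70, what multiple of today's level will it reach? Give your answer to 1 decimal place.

Doubling time ≈ 70/5.3 = 13.21 quarters.
26 quarters / 13.21 ≈ 1.97 doublings → factor 2^1.97 ≈ 3.9.

roughly 3.9 times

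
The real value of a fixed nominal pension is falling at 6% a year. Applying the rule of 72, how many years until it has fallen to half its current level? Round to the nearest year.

Halving time ≈ 72 / 6 = 12.00 → 12 years.

around 12 years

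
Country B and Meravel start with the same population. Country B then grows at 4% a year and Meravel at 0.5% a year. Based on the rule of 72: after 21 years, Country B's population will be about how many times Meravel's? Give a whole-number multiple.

Only the 3.5-point difference matters.
72/3.5 ≈ 20.57 years per doubling of the ratio; 21 years gives 1.02 doublings, so ≈ 2×.

≈ 2 times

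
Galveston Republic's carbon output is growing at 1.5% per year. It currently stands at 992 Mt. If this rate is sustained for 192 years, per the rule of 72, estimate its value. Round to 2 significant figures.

roughly 16000 Mt

Doubling time ≈ 72/1.5 = 48.00 years.
192 years is 192/48.00 ≈ 4.00 doublings, a factor of 2^4.00 ≈ 16.00.
992 × 16.00 ≈ 16000 Mt.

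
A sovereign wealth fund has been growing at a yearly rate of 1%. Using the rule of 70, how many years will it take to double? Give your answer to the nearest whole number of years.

roughly 70 years

70/1 ≈ 70.00, so it doubles roughly every 70 years.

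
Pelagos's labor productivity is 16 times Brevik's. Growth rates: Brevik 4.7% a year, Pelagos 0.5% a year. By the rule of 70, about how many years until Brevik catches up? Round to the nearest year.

The growth-rate gap is 4.7% − 0.5% = 4.2 percentage points.
So the ratio between them halves every 70/4.2 ≈ 16.67 years.
A 16 times gap closes after 4 halvings: 4 × 16.67 ≈ 67 years.

≈ 67 years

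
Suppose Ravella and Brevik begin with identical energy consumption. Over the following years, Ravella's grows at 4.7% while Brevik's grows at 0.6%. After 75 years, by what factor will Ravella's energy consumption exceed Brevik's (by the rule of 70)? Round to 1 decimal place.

Only the 4.1-point difference matters.
70/4.1 ≈ 17.07 years per doubling of the ratio; 75 years gives 4.39 doublings, so ≈ 21.0×.

21.0 times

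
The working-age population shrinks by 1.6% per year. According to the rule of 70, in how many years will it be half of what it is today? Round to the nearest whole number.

Falling at 1.6%, it halves about every 70/1.6 = 43.75 years.

around 44 years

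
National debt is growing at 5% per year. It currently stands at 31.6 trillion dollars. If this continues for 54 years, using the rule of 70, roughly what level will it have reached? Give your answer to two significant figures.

roughly 460 trillion dollars

Doubling time ≈ 70/5 = 14.00 years.
54 years is 54/14.00 ≈ 3.86 doublings, a factor of 2^3.86 ≈ 14.52.
31.6 × 14.52 ≈ 460 trillion dollars.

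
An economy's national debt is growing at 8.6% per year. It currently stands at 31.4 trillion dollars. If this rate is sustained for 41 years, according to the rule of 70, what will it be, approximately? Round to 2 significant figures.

about 1000 trillion dollars

It doubles every 70/8.6 ≈ 8.14 years, so 41 years is 5.04 doublings.
2^5.04 ≈ 32.90; 31.4 × 32.90 ≈ 1000 trillion dollars.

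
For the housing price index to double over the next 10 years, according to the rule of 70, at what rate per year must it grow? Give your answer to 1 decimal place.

around 7.0%

70 / 10 ≈ 7.00, so about 7.0% per year.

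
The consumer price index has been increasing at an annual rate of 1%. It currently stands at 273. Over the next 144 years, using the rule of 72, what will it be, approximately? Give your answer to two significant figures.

Doubling time ≈ 72/1 = 72.00 years.
144 years is 144/72.00 ≈ 2.00 doublings, a factor of 2^2.00 ≈ 4.00.
273 × 4.00 ≈ 1100.

approximately 1100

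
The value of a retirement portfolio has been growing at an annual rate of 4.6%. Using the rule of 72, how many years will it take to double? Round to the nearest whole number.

≈ 16 years

72/4.6 ≈ 15.65, so it doubles roughly every 16 years.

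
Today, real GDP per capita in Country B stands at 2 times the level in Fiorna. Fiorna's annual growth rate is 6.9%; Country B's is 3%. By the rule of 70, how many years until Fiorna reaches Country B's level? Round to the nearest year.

Fiorna gains on Country B at 6.9% − 3% = 3.9 points a year.
At that relative rate the gap halves every 70/3.9 ≈ 17.95 years.
A 2 times gap closes after 1 halving: 1 × 17.95 ≈ 18 years.

roughly 18 years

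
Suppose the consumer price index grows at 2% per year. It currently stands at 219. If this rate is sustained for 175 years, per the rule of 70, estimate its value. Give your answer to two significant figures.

approximately 7000

Doubling time ≈ 70/2 = 35.00 years.
175 years is 175/35.00 ≈ 5.00 doublings, a factor of 2^5.00 ≈ 32.00.
219 × 32.00 ≈ 7000.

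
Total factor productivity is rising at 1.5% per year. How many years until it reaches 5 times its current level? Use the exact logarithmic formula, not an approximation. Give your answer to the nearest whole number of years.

108 years

t = ln(5) / ln(1 + 0.015) = 1.6094 / 0.014889 ≈ 108.09.
≈ 108 years.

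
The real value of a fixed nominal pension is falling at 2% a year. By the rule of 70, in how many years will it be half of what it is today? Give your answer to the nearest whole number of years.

≈ 35 years

Falling at 2%, it halves about every 70/2 = 35.00 years.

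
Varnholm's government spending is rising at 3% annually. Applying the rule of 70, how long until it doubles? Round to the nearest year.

around 23 years

70/3 ≈ 23.33, so it doubles roughly every 23 years.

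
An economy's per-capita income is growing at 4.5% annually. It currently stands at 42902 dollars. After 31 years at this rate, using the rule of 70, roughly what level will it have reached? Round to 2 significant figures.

Doubling time ≈ 70/4.5 = 15.56 years.
31 years is 31/15.56 ≈ 1.99 doublings, a factor of 2^1.99 ≈ 3.97.
42902 × 3.97 ≈ 170000 dollars.

about 170000 dollars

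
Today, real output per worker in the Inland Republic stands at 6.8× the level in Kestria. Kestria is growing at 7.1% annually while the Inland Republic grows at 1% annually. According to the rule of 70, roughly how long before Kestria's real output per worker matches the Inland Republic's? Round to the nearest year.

32 years

Kestria gains on the Inland Republic at 7.1% − 1% = 6.1 points a year.
At that relative rate the gap halves every 70/6.1 ≈ 11.48 years.
A 6.8× gap takes log₂(6.8) ≈ 2.77 halvings to close: 2.77 × 11.48 ≈ 32 years.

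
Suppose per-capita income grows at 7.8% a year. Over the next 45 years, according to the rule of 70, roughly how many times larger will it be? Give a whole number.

Doubling time ≈ 70/7.8 = 8.97 years.
45/8.97 ≈ 5 doublings, so about 2^5 = 32×.

32 times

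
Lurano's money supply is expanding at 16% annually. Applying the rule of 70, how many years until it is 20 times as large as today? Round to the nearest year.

Doubling time ≈ 70/16 = 4.38 years.
Reaching 20× takes log₂(20) ≈ 4.32 doublings.
4.32 × 4.38 ≈ 19 years.

about 19 years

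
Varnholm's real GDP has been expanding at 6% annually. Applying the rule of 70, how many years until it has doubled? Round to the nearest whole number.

70/6 ≈ 11.67, so it doubles roughly every 12 years.

approximately 12 years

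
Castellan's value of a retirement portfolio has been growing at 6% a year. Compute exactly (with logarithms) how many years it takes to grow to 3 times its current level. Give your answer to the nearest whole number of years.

t = ln(3) / ln(1 + 0.06) = 1.0986 / 0.058269 ≈ 18.85.
≈ 19 years.

19 years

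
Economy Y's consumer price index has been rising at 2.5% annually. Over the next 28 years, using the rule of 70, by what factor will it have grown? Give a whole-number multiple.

70/2.5 ≈ 28.00 years per doubling.
28 years fits 1 doubling: 2^1 = 2.

≈ 2 times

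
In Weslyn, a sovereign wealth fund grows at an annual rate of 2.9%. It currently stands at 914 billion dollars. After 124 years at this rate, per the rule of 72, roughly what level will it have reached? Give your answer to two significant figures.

≈ 29000 billion dollars

It doubles every 72/2.9 ≈ 24.83 years, so 124 years is 4.99 doublings.
2^4.99 ≈ 31.78; 914 × 31.78 ≈ 29000 billion dollars.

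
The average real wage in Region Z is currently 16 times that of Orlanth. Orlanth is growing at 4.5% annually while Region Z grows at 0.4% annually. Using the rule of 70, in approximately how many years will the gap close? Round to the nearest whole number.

≈ 68 years

Orlanth gains on Region Z at 4.5% − 0.4% = 4.1 points a year.
At that relative rate the gap halves every 70/4.1 ≈ 17.07 years.
A 16 times gap closes after 4 halvings: 4 × 17.07 ≈ 68 years.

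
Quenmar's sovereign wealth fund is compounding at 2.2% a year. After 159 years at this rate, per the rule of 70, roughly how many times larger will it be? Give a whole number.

roughly 32 times

70/2.2 ≈ 31.82 years per doubling.
159 years fits 5 doublings: 2^5 = 32.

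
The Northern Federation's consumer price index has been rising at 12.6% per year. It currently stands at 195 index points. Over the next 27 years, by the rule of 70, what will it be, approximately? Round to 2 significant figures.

approximately 5700 index points

Doubling time ≈ 70/12.6 = 5.56 years.
27 years is 27/5.56 ≈ 4.86 doublings, a factor of 2^4.86 ≈ 29.04.
195 × 29.04 ≈ 5700 index points.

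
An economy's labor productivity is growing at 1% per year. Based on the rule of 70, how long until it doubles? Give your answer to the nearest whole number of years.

Doubling time ≈ 70 / 1 = 70.00 years.

about 70 years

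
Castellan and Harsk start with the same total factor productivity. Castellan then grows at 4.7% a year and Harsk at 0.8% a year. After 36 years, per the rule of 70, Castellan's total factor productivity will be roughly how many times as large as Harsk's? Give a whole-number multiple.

around 4 times

Rate gap = 4.7% − 0.8% = 3.9 points.
The ratio doubles every 70/3.9 ≈ 17.95 years.
36/17.95 ≈ 2.01 doublings → ratio ≈ 2^2.01 ≈ 4.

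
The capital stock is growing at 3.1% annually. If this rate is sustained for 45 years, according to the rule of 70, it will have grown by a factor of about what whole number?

≈ 4 times

Doubling time ≈ 70/3.1 = 22.58 years.
45/22.58 ≈ 2 doublings, so about 2^2 = 4×.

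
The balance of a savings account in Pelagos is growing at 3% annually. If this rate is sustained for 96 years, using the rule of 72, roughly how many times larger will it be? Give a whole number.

At 3% one doubling takes ≈ 24.00 years; 96 years is 4 of them, so ×16.

≈ 16 times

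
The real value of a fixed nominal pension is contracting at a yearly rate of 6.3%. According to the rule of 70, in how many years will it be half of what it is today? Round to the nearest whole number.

Halving time ≈ 70 / 6.3 = 11.11 → 11 years.

11 years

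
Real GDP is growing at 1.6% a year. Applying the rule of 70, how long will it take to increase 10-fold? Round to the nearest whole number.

Doubling time ≈ 70/1.6 = 43.75 years.
Reaching 10× takes log₂(10) ≈ 3.32 doublings.
3.32 × 43.75 ≈ 145 years.

145 years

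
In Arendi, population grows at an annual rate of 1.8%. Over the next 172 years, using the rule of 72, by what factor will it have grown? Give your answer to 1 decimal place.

19.7 times

Doubling time ≈ 72/1.8 = 40.00 years.
172 years / 40.00 ≈ 4.30 doublings → factor 2^4.30 ≈ 19.7.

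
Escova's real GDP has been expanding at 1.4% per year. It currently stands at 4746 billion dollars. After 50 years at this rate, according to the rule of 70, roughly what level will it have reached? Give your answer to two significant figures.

around 9500 billion dollars

Doubling time ≈ 70/1.4 = 50.00 years.
50 years is 50/50.00 ≈ 1.00 doublings, a factor of 2^1.00 ≈ 2.00.
4746 × 2.00 ≈ 9500 billion dollars.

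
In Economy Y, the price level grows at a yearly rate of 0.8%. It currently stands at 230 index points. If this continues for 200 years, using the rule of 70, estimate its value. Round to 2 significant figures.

Doubling time ≈ 70/0.8 = 87.50 years.
200 years is 200/87.50 ≈ 2.29 doublings, a factor of 2^2.29 ≈ 4.89.
230 × 4.89 ≈ 1100 index points.

≈ 1100 index points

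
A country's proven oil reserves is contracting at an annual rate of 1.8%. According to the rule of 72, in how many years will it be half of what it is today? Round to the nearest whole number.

Falling at 1.8%, it halves about every 72/1.8 = 40.00 years.

40 years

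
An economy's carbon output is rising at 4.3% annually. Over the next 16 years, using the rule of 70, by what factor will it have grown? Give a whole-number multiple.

Doubling time ≈ 70/4.3 = 16.28 years.
16/16.28 ≈ 1 doubling, so about 2^1 = 2×.

2 times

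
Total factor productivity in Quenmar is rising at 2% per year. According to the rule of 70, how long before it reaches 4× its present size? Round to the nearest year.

One doubling takes 70/2 = 35.00 years.
Getting to 4× needs 2 doublings: 2 × 35.00 ≈ 70 years.

roughly 70 years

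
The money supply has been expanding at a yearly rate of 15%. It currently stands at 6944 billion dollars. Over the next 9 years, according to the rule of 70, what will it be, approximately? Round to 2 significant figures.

roughly 26000 billion dollars

Doubling time ≈ 70/15 = 4.67 years.
9 years is 9/4.67 ≈ 1.93 doublings, a factor of 2^1.93 ≈ 3.81.
6944 × 3.81 ≈ 26000 billion dollars.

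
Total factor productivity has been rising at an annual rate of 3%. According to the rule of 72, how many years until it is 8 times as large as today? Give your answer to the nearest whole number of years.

At 3% it doubles every 72/3 ≈ 24.00 years.
8 = 2^3, so 3 doublings → 72 years.

roughly 72 years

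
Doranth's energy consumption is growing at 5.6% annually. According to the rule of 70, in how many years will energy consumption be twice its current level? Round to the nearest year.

13 years

At 5.6%, doubling takes about 70/5.6 = 12.50 years.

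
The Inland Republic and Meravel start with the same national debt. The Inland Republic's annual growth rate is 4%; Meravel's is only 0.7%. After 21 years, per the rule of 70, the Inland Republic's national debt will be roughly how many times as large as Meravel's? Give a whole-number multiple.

about 2 times

Only the 3.3-point difference matters.
70/3.3 ≈ 21.21 years per doubling of the ratio; 21 years gives 0.99 doublings, so ≈ 2×.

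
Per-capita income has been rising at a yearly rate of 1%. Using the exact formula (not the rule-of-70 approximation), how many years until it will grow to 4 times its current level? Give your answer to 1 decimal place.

139.3 years

t = ln(4) / ln(1 + 0.01) = 1.3863 / 0.009950 ≈ 139.33.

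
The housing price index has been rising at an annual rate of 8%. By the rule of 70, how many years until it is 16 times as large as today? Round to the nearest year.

approximately 35 years

At 8% it doubles every 70/8 ≈ 8.75 years.
Getting to 16× needs 4 doublings: 4 × 8.75 ≈ 35 years.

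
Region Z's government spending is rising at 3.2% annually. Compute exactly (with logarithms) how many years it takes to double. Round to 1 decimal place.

t = ln(2) / ln(1 + 0.032) = 0.6931 / 0.031499 ≈ 22.00.

22.0 years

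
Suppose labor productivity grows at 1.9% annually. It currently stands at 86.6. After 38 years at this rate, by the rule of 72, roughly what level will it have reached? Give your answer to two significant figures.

It doubles every 72/1.9 ≈ 37.89 years, so 38 years is 1.00 doublings.
2^1.00 ≈ 2.00; 86.6 × 2.00 ≈ 170.

about 170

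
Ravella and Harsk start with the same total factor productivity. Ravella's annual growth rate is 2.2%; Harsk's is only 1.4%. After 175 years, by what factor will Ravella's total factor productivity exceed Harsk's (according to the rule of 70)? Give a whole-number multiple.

Rate gap = 2.2% − 1.4% = 0.8 points.
The ratio doubles every 70/0.8 ≈ 87.50 years.
175/87.50 ≈ 2.00 doublings → ratio ≈ 2^2.00 ≈ 4.

4 times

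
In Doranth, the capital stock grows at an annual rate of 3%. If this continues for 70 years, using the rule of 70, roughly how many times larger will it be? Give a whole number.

approximately 8 times

Doubling time ≈ 70/3 = 23.33 years.
70/23.33 ≈ 3 doublings, so about 2^3 = 8×.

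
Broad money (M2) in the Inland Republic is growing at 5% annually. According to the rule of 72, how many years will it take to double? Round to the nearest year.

about 14 years

72/5 ≈ 14.40, so it doubles roughly every 14 years.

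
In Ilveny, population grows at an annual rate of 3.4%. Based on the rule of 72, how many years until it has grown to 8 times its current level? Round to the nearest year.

At 3.4% it doubles every 72/3.4 ≈ 21.18 years.
Getting to 8× needs 3 doublings: 3 × 21.18 ≈ 64 years.

around 64 years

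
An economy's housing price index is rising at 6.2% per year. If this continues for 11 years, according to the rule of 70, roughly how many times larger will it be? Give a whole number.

70/6.2 ≈ 11.29 years per doubling.
11 years fits 1 doubling: 2^1 = 2.

≈ 2 times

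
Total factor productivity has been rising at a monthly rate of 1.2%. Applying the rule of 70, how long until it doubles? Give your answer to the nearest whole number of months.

Doubling time ≈ 70 / 1.2 = 58.33 months.

around 58 months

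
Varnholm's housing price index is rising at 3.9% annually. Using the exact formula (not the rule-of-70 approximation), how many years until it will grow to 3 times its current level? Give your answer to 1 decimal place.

t = ln(3) / ln(1 + 0.039) = 1.0986 / 0.038259 ≈ 28.71.

28.7 years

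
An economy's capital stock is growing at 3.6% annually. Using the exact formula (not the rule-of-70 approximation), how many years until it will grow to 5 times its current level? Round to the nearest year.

t = ln(5) / ln(1 + 0.036) = 1.6094 / 0.035367 ≈ 45.51.
≈ 46 years.

46 years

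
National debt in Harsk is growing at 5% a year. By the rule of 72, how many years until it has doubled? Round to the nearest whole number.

roughly 14 years

At 5%, doubling takes about 72/5 = 14.40 years.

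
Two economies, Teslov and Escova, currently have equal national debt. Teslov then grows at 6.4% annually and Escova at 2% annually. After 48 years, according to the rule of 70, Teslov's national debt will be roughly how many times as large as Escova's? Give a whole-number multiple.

Rate gap = 6.4% − 2% = 4.4 points.
The ratio doubles every 70/4.4 ≈ 15.91 years.
48/15.91 ≈ 3.02 doublings → ratio ≈ 2^3.02 ≈ 8.

8 times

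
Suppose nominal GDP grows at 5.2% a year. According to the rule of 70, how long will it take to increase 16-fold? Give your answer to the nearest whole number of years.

54 years

At 5.2% it doubles every 70/5.2 ≈ 13.46 years.
16 = 2^4, so 4 doublings → 54 years.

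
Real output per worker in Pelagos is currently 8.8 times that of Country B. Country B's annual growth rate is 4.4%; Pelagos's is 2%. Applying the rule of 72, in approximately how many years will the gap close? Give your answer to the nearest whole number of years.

approximately 94 years

The growth-rate gap is 4.4% − 2% = 2.4 percentage points.
So the ratio between them halves every 72/2.4 ≈ 30.00 years.
An 8.8 times gap takes log₂(8.8) ≈ 3.14 halvings to close: 3.14 × 30.00 ≈ 94 years.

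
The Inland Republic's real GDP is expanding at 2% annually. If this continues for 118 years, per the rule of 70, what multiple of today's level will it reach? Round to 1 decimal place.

Doubling time ≈ 70/2 = 35.00 years.
118 years / 35.00 ≈ 3.37 doublings → factor 2^3.37 ≈ 10.3.

roughly 10.3 times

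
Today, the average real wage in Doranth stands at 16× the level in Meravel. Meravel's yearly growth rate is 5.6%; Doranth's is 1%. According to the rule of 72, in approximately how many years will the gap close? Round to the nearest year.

roughly 63 years

Meravel gains on Doranth at 5.6% − 1% = 4.6 points a year.
At that relative rate the gap halves every 72/4.6 ≈ 15.65 years.
A 16× gap closes after 4 halvings: 4 × 15.65 ≈ 63 years.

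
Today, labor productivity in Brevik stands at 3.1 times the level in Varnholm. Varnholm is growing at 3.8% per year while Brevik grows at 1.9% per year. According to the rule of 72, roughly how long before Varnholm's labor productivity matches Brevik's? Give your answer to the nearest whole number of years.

around 62 years

The growth-rate gap is 3.8% − 1.9% = 1.9 percentage points.
So the ratio between them halves every 72/1.9 ≈ 37.89 years.
A 3.1 times gap takes log₂(3.1) ≈ 1.63 halvings to close: 1.63 × 37.89 ≈ 62 years.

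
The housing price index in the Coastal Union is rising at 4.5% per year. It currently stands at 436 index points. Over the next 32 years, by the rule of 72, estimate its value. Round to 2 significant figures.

Doubling time ≈ 72/4.5 = 16.00 years.
32 years is 32/16.00 ≈ 2.00 doublings, a factor of 2^2.00 ≈ 4.00.
436 × 4.00 ≈ 1700 index points.

1700 index points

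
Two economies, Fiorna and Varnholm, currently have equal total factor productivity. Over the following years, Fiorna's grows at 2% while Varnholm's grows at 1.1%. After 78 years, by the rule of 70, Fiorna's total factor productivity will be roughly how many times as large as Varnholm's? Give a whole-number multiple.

≈ 2 times

Rate gap = 2% − 1.1% = 0.9 points.
The ratio doubles every 70/0.9 ≈ 77.78 years.
78/77.78 ≈ 1.00 doublings → ratio ≈ 2^1.00 ≈ 2.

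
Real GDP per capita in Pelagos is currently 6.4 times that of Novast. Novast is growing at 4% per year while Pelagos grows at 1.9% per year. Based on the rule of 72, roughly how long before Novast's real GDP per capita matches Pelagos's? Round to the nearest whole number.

The growth-rate gap is 4% − 1.9% = 2.1 percentage points.
So the ratio between them halves every 72/2.1 ≈ 34.29 years.
A 6.4 times gap takes log₂(6.4) ≈ 2.68 halvings to close: 2.68 × 34.29 ≈ 92 years.

approximately 92 years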